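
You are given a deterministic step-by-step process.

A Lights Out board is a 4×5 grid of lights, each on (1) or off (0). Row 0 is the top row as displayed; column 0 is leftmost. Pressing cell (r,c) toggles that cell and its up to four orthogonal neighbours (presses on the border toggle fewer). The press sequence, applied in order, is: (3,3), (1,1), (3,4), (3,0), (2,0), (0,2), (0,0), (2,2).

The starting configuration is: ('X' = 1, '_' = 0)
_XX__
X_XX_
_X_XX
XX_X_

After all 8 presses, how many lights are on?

8

step 0: _XX__
X_XX_
_X_XX
XX_X_
step 1: _XX__
X_XX_
_X__X
XXX_X
step 2: __X__
_X_X_
____X
XXX_X
step 3: __X__
_X_X_
_____
XXXX_
step 4: __X__
_X_X_
X____
__XX_
step 5: __X__
XX_X_
_X___
X_XX_
step 6: _X_X_
XXXX_
_X___
X_XX_
step 7: X__X_
_XXX_
_X___
X_XX_
step 8: X__X_
_X_X_
__XX_
X__X_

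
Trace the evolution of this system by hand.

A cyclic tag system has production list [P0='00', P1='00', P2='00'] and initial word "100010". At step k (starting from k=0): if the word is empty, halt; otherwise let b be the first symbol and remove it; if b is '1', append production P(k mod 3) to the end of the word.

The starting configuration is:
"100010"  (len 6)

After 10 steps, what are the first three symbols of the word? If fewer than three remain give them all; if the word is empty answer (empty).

t=0: "100010"  (len 6)
t=1: "0001000"  (len 7)
t=2: "001000"  (len 6)
t=3: "01000"  (len 5)
t=4: "1000"  (len 4)
t=5: "00000"  (len 5)
t=6: "0000"  (len 4)
t=7: "000"  (len 3)
t=8: "00"  (len 2)
t=9: "0"  (len 1)
t=10: (halted — word empty)

(empty)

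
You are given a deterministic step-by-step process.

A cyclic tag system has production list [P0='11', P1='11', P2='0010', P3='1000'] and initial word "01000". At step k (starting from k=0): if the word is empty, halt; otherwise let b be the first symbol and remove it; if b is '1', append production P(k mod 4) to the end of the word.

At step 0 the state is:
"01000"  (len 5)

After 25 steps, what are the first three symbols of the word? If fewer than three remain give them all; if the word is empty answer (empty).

t=0: "01000"  (len 5)
t=1: "1000"  (len 4)
t=2: "00011"  (len 5)
t=3: "0011"  (len 4)
t=4: "011"  (len 3)
t=5: "11"  (len 2)
t=6: "111"  (len 3)
t=7: "110010"  (len 6)
t=8: "100101000"  (len 9)
t=9: "0010100011"  (len 10)
t=10: "010100011"  (len 9)
t=11: "10100011"  (len 8)
t=12: "01000111000"  (len 11)
t=13: "1000111000"  (len 10)
t=14: "00011100011"  (len 11)
t=15: "0011100011"  (len 10)
t=16: "011100011"  (len 9)
t=17: "11100011"  (len 8)
t=18: "110001111"  (len 9)
t=19: "100011110010"  (len 12)
t=20: "000111100101000"  (len 15)
t=21: "00111100101000"  (len 14)
t=22: "0111100101000"  (len 13)
t=23: "111100101000"  (len 12)
t=24: "111001010001000"  (len 15)
t=25: "1100101000100011"  (len 16)

110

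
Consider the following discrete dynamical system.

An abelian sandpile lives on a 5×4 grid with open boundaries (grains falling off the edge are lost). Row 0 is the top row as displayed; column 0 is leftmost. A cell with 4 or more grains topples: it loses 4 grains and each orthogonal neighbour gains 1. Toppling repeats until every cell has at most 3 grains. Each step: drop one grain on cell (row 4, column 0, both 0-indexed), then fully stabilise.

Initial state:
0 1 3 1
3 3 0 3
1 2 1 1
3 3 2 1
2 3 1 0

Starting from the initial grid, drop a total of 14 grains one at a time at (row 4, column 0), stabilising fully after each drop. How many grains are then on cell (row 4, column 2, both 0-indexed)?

3

t=0: 0 1 3 1
3 3 0 3
1 2 1 1
3 3 2 1
2 3 1 0
t=1: 0 1 3 1
3 3 0 3
1 2 1 1
3 3 2 1
3 3 1 0
t=2: 0 1 3 1
3 3 0 3
2 3 1 1
1 1 3 1
2 1 2 0
t=3: 0 1 3 1
3 3 0 3
2 3 1 1
1 1 3 1
3 1 2 0
t=4: 0 1 3 1
3 3 0 3
2 3 1 1
2 1 3 1
0 2 2 0
t=5: 0 1 3 1
3 3 0 3
2 3 1 1
2 1 3 1
1 2 2 0
t=6: 0 1 3 1
3 3 0 3
2 3 1 1
2 1 3 1
2 2 2 0
t=7: 0 1 3 1
3 3 0 3
2 3 1 1
2 1 3 1
3 2 2 0
t=8: 0 1 3 1
3 3 0 3
2 3 1 1
3 1 3 1
0 3 2 0
t=9: 0 1 3 1
3 3 0 3
2 3 1 1
3 1 3 1
1 3 2 0
t=10: 0 1 3 1
3 3 0 3
2 3 1 1
3 1 3 1
2 3 2 0
t=11: 0 1 3 1
3 3 0 3
2 3 1 1
3 1 3 1
3 3 2 0
t=12: 0 1 3 1
3 3 0 3
3 3 1 1
0 3 3 1
2 0 3 0
t=13: 0 1 3 1
3 3 0 3
3 3 1 1
0 3 3 1
3 0 3 0
t=14: 0 1 3 1
3 3 0 3
3 3 1 1
1 3 3 1
0 1 3 0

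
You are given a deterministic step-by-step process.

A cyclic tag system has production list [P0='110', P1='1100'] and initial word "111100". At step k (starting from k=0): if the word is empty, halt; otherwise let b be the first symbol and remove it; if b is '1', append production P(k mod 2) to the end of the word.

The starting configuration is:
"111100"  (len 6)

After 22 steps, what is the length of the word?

0) "111100"  (len 6)
1) "11100110"  (len 8)
2) "11001101100"  (len 11)
3) "1001101100110"  (len 13)
4) "0011011001101100"  (len 16)
5) "011011001101100"  (len 15)
6) "11011001101100"  (len 14)
7) "1011001101100110"  (len 16)
8) "0110011011001101100"  (len 19)
9) "110011011001101100"  (len 18)
10) "100110110011011001100"  (len 21)
11) "00110110011011001100110"  (len 23)
12) "0110110011011001100110"  (len 22)
13) "110110011011001100110"  (len 21)
14) "101100110110011001101100"  (len 24)
15) "01100110110011001101100110"  (len 26)
16) "1100110110011001101100110"  (len 25)
17) "100110110011001101100110110"  (len 27)
18) "001101100110011011001101101100"  (len 30)
19) "01101100110011011001101101100"  (len 29)
20) "1101100110011011001101101100"  (len 28)
21) "101100110011011001101101100110"  (len 30)
22) "011001100110110011011011001101100"  (len 33)

33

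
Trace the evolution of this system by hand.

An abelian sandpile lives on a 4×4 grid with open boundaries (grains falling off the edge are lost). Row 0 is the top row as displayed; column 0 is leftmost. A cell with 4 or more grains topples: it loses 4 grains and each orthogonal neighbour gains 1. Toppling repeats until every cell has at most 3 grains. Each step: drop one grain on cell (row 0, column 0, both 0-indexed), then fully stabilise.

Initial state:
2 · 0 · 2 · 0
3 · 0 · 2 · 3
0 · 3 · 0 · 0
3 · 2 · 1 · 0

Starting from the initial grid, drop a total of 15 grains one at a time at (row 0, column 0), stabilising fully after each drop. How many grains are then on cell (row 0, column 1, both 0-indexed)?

k=0  2 · 0 · 2 · 0
3 · 0 · 2 · 3
0 · 3 · 0 · 0
3 · 2 · 1 · 0
k=1  3 · 0 · 2 · 0
3 · 0 · 2 · 3
0 · 3 · 0 · 0
3 · 2 · 1 · 0
k=2  1 · 1 · 2 · 0
0 · 1 · 2 · 3
1 · 3 · 0 · 0
3 · 2 · 1 · 0
k=3  2 · 1 · 2 · 0
0 · 1 · 2 · 3
1 · 3 · 0 · 0
3 · 2 · 1 · 0
k=4  3 · 1 · 2 · 0
0 · 1 · 2 · 3
1 · 3 · 0 · 0
3 · 2 · 1 · 0
k=5  0 · 2 · 2 · 0
1 · 1 · 2 · 3
1 · 3 · 0 · 0
3 · 2 · 1 · 0
k=6  1 · 2 · 2 · 0
1 · 1 · 2 · 3
1 · 3 · 0 · 0
3 · 2 · 1 · 0
k=7  2 · 2 · 2 · 0
1 · 1 · 2 · 3
1 · 3 · 0 · 0
3 · 2 · 1 · 0
k=8  3 · 2 · 2 · 0
1 · 1 · 2 · 3
1 · 3 · 0 · 0
3 · 2 · 1 · 0
k=9  0 · 3 · 2 · 0
2 · 1 · 2 · 3
1 · 3 · 0 · 0
3 · 2 · 1 · 0
k=10  1 · 3 · 2 · 0
2 · 1 · 2 · 3
1 · 3 · 0 · 0
3 · 2 · 1 · 0
k=11  2 · 3 · 2 · 0
2 · 1 · 2 · 3
1 · 3 · 0 · 0
3 · 2 · 1 · 0
k=12  3 · 3 · 2 · 0
2 · 1 · 2 · 3
1 · 3 · 0 · 0
3 · 2 · 1 · 0
k=13  1 · 0 · 3 · 0
3 · 2 · 2 · 3
1 · 3 · 0 · 0
3 · 2 · 1 · 0
k=14  2 · 0 · 3 · 0
3 · 2 · 2 · 3
1 · 3 · 0 · 0
3 · 2 · 1 · 0
k=15  3 · 0 · 3 · 0
3 · 2 · 2 · 3
1 · 3 · 0 · 0
3 · 2 · 1 · 0

0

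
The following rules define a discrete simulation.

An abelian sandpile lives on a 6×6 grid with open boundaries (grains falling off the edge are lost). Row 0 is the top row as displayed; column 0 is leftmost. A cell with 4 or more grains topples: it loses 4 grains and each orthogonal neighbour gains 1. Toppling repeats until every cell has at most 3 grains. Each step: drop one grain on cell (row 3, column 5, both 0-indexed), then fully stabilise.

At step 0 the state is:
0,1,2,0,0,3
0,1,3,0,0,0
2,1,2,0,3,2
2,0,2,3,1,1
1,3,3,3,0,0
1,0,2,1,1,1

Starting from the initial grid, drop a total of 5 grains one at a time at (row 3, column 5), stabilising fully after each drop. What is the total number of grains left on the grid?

step 0: 0,1,2,0,0,3
0,1,3,0,0,0
2,1,2,0,3,2
2,0,2,3,1,1
1,3,3,3,0,0
1,0,2,1,1,1
step 1: 0,1,2,0,0,3
0,1,3,0,0,0
2,1,2,0,3,2
2,0,2,3,1,2
1,3,3,3,0,0
1,0,2,1,1,1
step 2: 0,1,2,0,0,3
0,1,3,0,0,0
2,1,2,0,3,2
2,0,2,3,1,3
1,3,3,3,0,0
1,0,2,1,1,1
step 3: 0,1,2,0,0,3
0,1,3,0,0,0
2,1,2,0,3,3
2,0,2,3,2,0
1,3,3,3,0,1
1,0,2,1,1,1
step 4: 0,1,2,0,0,3
0,1,3,0,0,0
2,1,2,0,3,3
2,0,2,3,2,1
1,3,3,3,0,1
1,0,2,1,1,1
step 5: 0,1,2,0,0,3
0,1,3,0,0,0
2,1,2,0,3,3
2,0,2,3,2,2
1,3,3,3,0,1
1,0,2,1,1,1

49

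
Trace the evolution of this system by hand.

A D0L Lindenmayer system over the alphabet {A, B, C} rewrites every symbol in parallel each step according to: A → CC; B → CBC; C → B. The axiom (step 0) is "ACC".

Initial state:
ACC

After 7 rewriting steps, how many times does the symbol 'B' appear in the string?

gen 0: ACC
gen 1: CCBB
gen 2: BBCBCCBC
gen 3: CBCCBCBCBCBBCBCB
gen 4: BCBCBBCBCBCBCBCBCBCBCCBCBCBCBCBC
gen 5: CBCBCBCBCBCCBCBCBCBCBCBCBCBCBCBCBCBCBCBCBCBBCBCBCBCBCBCBCBCBCBCB
gen 6: BCBCBCBCBCBCBCBCBCBCBBCBCBCBCBCBCBCBCBCBCBCBCBCBCBCBCBCBCB…CBCBCBCBCBCBCBCCBCBCBCBCBCBCBCBCBCBCBCBCBCBCBCBCBCBCBCBCBC  (len 128)
gen 7: CBCBCBCBCBCBCBCBCBCBCBCBCBCBCBCBCBCBCBCBCBCCBCBCBCBCBCBCBC…CBCBCBCBCBCBCBCBCBCBCBCBCBCBCBCBCBCBCBCBCBCBCBCBCBCBCBCBCB  (len 256)

128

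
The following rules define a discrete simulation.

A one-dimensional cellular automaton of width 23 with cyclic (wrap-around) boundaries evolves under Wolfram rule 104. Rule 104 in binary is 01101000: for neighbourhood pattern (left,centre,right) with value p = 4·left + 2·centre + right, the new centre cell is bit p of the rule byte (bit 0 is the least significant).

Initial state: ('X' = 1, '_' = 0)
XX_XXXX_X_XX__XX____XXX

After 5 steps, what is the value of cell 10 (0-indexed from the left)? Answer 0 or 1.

1

step 0: XX_XXXX_X_XX__XX____XXX
step 1: _XXX__XX_XXX__XX____X__
step 2: _X_X__XXXX_X__XX_______
step 3: __X___X__XX___XX_______
step 4: _________XX___XX_______
step 5: _________XX___XX_______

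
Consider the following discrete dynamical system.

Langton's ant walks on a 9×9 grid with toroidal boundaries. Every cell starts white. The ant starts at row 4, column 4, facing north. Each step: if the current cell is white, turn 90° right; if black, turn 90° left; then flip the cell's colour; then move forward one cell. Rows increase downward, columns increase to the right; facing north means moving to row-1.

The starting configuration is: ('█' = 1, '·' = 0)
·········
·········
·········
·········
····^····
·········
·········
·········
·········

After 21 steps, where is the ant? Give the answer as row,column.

6,1

[0] ·········
·········
·········
·········
····^····
·········
·········
·········
·········
[1] ·········
·········
·········
·········
····█>···
·········
·········
·········
·········
[2] ·········
·········
·········
·········
····██···
·····v···
·········
·········
·········
[3] ·········
·········
·········
·········
····██···
····<█···
·········
·········
·········
[4] ·········
·········
·········
·········
····^█···
····██···
·········
·········
·········
[5] ·········
·········
·········
·········
···<·█···
····██···
·········
·········
·········
[6] ·········
·········
·········
···^·····
···█·█···
····██···
·········
·········
·········
[7] ·········
·········
·········
···█>····
···█·█···
····██···
·········
·········
·········
[8] ·········
·········
·········
···██····
···█v█···
····██···
·········
·········
·········
[9] ·········
·········
·········
···██····
···<██···
····██···
·········
·········
·········
[10] ·········
·········
·········
···██····
····██···
···v██···
·········
·········
·········
[11] ·········
·········
·········
···██····
····██···
··<███···
·········
·········
·········
[12] ·········
·········
·········
···██····
··^·██···
··████···
·········
·········
·········
[13] ·········
·········
·········
···██····
··█>██···
··████···
·········
·········
·········
[14] ·········
·········
·········
···██····
··████···
··█v██···
·········
·········
·········
[15] ·········
·········
·········
···██····
··████···
··█·>█···
·········
·········
·········
[16] ·········
·········
·········
···██····
··██^█···
··█··█···
·········
·········
·········
[17] ·········
·········
·········
···██····
··█<·█···
··█··█···
·········
·········
·········
[18] ·········
·········
·········
···██····
··█··█···
··█v·█···
·········
·········
·········
[19] ·········
·········
·········
···██····
··█··█···
··<█·█···
·········
·········
·········
[20] ·········
·········
·········
···██····
··█··█···
···█·█···
··v······
·········
·········
[21] ·········
·········
·········
···██····
··█··█···
···█·█···
·<█······
·········
·········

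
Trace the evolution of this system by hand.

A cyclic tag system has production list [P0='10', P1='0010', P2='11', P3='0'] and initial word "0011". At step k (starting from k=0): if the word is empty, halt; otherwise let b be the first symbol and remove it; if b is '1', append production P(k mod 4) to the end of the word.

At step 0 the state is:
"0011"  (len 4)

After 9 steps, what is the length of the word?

5

[0] "0011"  (len 4)
[1] "011"  (len 3)
[2] "11"  (len 2)
[3] "111"  (len 3)
[4] "110"  (len 3)
[5] "1010"  (len 4)
[6] "0100010"  (len 7)
[7] "100010"  (len 6)
[8] "000100"  (len 6)
[9] "00100"  (len 5)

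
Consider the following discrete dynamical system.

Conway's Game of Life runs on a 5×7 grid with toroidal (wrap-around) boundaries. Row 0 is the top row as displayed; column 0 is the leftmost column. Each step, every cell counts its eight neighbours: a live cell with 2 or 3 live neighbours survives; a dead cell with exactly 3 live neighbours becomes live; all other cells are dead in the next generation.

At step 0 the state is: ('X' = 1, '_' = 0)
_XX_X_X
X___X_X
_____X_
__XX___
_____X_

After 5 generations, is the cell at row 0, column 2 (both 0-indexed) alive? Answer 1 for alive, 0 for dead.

gen 0: _XX_X_X
X___X_X
_____X_
__XX___
_____X_
gen 1: _X_XX_X
XX_XX_X
___XXXX
____X__
_X__XX_
gen 2: _X____X
_X_____
__X___X
______X
X_X____
gen 3: _XX____
_XX____
X______
XX____X
XX____X
gen 4: _______
X_X____
__X___X
_______
______X
gen 5: _______
_X_____
_X_____
_______
_______

0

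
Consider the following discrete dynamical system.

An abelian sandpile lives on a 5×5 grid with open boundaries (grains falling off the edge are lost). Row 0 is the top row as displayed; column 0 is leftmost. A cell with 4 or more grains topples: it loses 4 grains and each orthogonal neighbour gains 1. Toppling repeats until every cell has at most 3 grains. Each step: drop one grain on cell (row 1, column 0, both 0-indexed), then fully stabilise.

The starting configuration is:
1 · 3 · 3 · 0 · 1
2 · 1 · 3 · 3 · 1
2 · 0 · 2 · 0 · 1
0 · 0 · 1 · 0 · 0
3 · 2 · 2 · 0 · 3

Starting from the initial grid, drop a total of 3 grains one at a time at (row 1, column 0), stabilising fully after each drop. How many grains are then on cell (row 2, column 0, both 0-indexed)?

[0] 1 · 3 · 3 · 0 · 1
2 · 1 · 3 · 3 · 1
2 · 0 · 2 · 0 · 1
0 · 0 · 1 · 0 · 0
3 · 2 · 2 · 0 · 3
[1] 1 · 3 · 3 · 0 · 1
3 · 1 · 3 · 3 · 1
2 · 0 · 2 · 0 · 1
0 · 0 · 1 · 0 · 0
3 · 2 · 2 · 0 · 3
[2] 2 · 3 · 3 · 0 · 1
0 · 2 · 3 · 3 · 1
3 · 0 · 2 · 0 · 1
0 · 0 · 1 · 0 · 0
3 · 2 · 2 · 0 · 3
[3] 2 · 3 · 3 · 0 · 1
1 · 2 · 3 · 3 · 1
3 · 0 · 2 · 0 · 1
0 · 0 · 1 · 0 · 0
3 · 2 · 2 · 0 · 3

3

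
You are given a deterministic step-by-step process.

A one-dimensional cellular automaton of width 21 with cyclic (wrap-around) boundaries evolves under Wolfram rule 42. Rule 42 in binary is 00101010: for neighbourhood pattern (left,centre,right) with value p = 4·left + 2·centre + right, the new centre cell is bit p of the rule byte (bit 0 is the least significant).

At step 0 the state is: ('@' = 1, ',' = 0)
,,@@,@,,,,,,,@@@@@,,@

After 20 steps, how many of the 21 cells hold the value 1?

6

step 0: ,,@@,@,,,,,,,@@@@@,,@
step 1: ,@@,@,,,,,,,@@,,,,,@,
step 2: @@,@,,,,,,,@@,,,,,@,,
step 3: @,@,,,,,,,@@,,,,,@,,@
step 4: ,@,,,,,,,@@,,,,,@,,@@
step 5: @,,,,,,,@@,,,,,@,,@@,
step 6: ,,,,,,,@@,,,,,@,,@@,@
step 7: ,,,,,,@@,,,,,@,,@@,@,
step 8: ,,,,,@@,,,,,@,,@@,@,,
step 9: ,,,,@@,,,,,@,,@@,@,,,
step 10: ,,,@@,,,,,@,,@@,@,,,,
step 11: ,,@@,,,,,@,,@@,@,,,,,
step 12: ,@@,,,,,@,,@@,@,,,,,,
step 13: @@,,,,,@,,@@,@,,,,,,,
step 14: @,,,,,@,,@@,@,,,,,,,@
step 15: ,,,,,@,,@@,@,,,,,,,@@
step 16: ,,,,@,,@@,@,,,,,,,@@,
step 17: ,,,@,,@@,@,,,,,,,@@,,
step 18: ,,@,,@@,@,,,,,,,@@,,,
step 19: ,@,,@@,@,,,,,,,@@,,,,
step 20: @,,@@,@,,,,,,,@@,,,,,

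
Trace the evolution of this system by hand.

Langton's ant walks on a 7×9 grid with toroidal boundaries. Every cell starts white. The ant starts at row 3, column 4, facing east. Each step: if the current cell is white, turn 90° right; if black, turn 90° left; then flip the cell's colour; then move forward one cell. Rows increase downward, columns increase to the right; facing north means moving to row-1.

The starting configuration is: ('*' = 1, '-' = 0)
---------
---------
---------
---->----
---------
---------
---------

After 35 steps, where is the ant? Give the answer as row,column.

step 0: ---------
---------
---------
---->----
---------
---------
---------
step 1: ---------
---------
---------
----*----
----v----
---------
---------
step 2: ---------
---------
---------
----*----
---<*----
---------
---------
step 3: ---------
---------
---------
---^*----
---**----
---------
---------
step 4: ---------
---------
---------
---*>----
---**----
---------
---------
step 5: ---------
---------
----^----
---*-----
---**----
---------
---------
step 6: ---------
---------
----*>---
---*-----
---**----
---------
---------
step 7: ---------
---------
----**---
---*-v---
---**----
---------
---------
step 8: ---------
---------
----**---
---*<*---
---**----
---------
---------
step 9: ---------
---------
----^*---
---***---
---**----
---------
---------
step 10: ---------
---------
---<-*---
---***---
---**----
---------
---------
step 11: ---------
---^-----
---*-*---
---***---
---**----
---------
---------
step 12: ---------
---*>----
---*-*---
---***---
---**----
---------
---------
step 13: ---------
---**----
---*v*---
---***---
---**----
---------
---------
step 14: ---------
---**----
---<**---
---***---
---**----
---------
---------
step 15: ---------
---**----
----**---
---v**---
---**----
---------
---------
step 16: ---------
---**----
----**---
---->*---
---**----
---------
---------
step 17: ---------
---**----
----^*---
-----*---
---**----
---------
---------
step 18: ---------
---**----
---<-*---
-----*---
---**----
---------
---------
step 19: ---------
---^*----
---*-*---
-----*---
---**----
---------
---------
step 20: ---------
--<-*----
---*-*---
-----*---
---**----
---------
---------
step 21: --^------
--*-*----
---*-*---
-----*---
---**----
---------
---------
step 22: --*>-----
--*-*----
---*-*---
-----*---
---**----
---------
---------
step 23: --**-----
--*v*----
---*-*---
-----*---
---**----
---------
---------
step 24: --**-----
--<**----
---*-*---
-----*---
---**----
---------
---------
step 25: --**-----
---**----
--v*-*---
-----*---
---**----
---------
---------
step 26: --**-----
---**----
-<**-*---
-----*---
---**----
---------
---------
step 27: --**-----
-^-**----
-***-*---
-----*---
---**----
---------
---------
step 28: --**-----
-*>**----
-***-*---
-----*---
---**----
---------
---------
step 29: --**-----
-****----
-*v*-*---
-----*---
---**----
---------
---------
step 30: --**-----
-****----
-*->-*---
-----*---
---**----
---------
---------
step 31: --**-----
-**^*----
-*---*---
-----*---
---**----
---------
---------
step 32: --**-----
-*<-*----
-*---*---
-----*---
---**----
---------
---------
step 33: --**-----
-*--*----
-*v--*---
-----*---
---**----
---------
---------
step 34: --**-----
-*--*----
-<*--*---
-----*---
---**----
---------
---------
step 35: --**-----
-*--*----
--*--*---
-v---*---
---**----
---------
---------

3,1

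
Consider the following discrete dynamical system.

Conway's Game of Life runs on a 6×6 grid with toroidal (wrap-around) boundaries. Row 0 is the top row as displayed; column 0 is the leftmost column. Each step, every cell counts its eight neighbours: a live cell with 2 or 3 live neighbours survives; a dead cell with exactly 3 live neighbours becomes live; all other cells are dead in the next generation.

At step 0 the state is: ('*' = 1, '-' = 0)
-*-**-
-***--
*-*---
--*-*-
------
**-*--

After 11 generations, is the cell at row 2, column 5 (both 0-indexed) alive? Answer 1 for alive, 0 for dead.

t=0: -*-**-
-***--
*-*---
--*-*-
------
**-*--
t=1: ----*-
*---*-
------
-*-*--
-***--
**-**-
t=2: **--*-
-----*
------
-*-*--
------
**--**
t=3: -*--*-
*----*
------
------
-**-**
-*--*-
t=4: -*--*-
*----*
------
------
******
-*--*-
t=5: -*--*-
*----*
------
******
******
------
t=6: *----*
*----*
--**--
------
------
------
t=7: *----*
**--**
------
------
------
------
t=8: -*--*-
-*--*-
*----*
------
------
------
t=9: ------
-*--*-
*----*
------
------
------
t=10: ------
*----*
*----*
------
------
------
t=11: ------
*----*
*----*
------
------
------

1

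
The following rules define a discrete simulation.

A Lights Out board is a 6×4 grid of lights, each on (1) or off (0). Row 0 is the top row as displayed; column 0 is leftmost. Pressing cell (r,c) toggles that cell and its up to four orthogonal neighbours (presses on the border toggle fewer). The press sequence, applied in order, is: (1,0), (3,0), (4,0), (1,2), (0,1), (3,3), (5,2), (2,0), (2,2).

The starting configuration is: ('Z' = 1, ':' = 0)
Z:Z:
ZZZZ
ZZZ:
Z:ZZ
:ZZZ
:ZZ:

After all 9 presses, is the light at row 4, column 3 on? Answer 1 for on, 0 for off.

0) Z:Z:
ZZZZ
ZZZ:
Z:ZZ
:ZZZ
:ZZ:
1) ::Z:
::ZZ
:ZZ:
Z:ZZ
:ZZZ
:ZZ:
2) ::Z:
::ZZ
ZZZ:
:ZZZ
ZZZZ
:ZZ:
3) ::Z:
::ZZ
ZZZ:
ZZZZ
::ZZ
ZZZ:
4) ::::
:Z::
ZZ::
ZZZZ
::ZZ
ZZZ:
5) ZZZ:
::::
ZZ::
ZZZZ
::ZZ
ZZZ:
6) ZZZ:
::::
ZZ:Z
ZZ::
::Z:
ZZZ:
7) ZZZ:
::::
ZZ:Z
ZZ::
::::
Z::Z
8) ZZZ:
Z:::
:::Z
:Z::
::::
Z::Z
9) ZZZ:
Z:Z:
:ZZ:
:ZZ:
::::
Z::Z

0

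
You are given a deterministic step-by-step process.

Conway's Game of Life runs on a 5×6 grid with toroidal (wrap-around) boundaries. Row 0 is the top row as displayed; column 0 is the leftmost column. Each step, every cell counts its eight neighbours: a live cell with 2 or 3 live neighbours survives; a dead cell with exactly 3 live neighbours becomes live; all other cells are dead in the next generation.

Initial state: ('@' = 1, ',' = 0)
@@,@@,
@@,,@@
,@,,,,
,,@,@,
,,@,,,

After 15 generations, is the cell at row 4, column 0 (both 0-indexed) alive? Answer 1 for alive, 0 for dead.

1

gen 0: @@,@@,
@@,,@@
,@,,,,
,,@,@,
,,@,,,
gen 1: ,,,@@,
,,,@@,
,@@@@,
,@@@,,
,,@,@@
gen 2: ,,@,,,
,,,,,@
,@,,,,
@,,,,@
,@,,,@
gen 3: @,,,,,
,,,,,,
,,,,,@
,@,,,@
,@,,,@
gen 4: @,,,,,
,,,,,,
@,,,,,
,,,,@@
,@,,,@
gen 5: @,,,,,
,,,,,,
,,,,,@
,,,,@@
,,,,@@
gen 6: ,,,,,@
,,,,,,
,,,,@@
@,,,,,
@,,,@,
gen 7: ,,,,,@
,,,,@@
,,,,,@
@,,,@,
@,,,,,
gen 8: @,,,@@
@,,,@@
@,,,,,
@,,,,,
@,,,,,
gen 9: ,@,,@,
,@,,@,
@@,,,,
@@,,,@
@@,,,,
gen 10: ,@@,,@
,@@,,@
,,@,,,
,,@,,@
,,@,,,
gen 11: ,,,@,,
,,,@,,
@,@@,,
,@@@,,
@,@@,,
gen 12: ,,,@@,
,,,@@,
,,,,@,
@,,,@,
,,,,@,
gen 13: ,,,,,@
,,,,,@
,,,,@,
,,,@@,
,,,,@,
gen 14: ,,,,@@
,,,,@@
,,,@@@
,,,@@@
,,,@@@
gen 15: @,,,,,
@,,,,,
@,,,,,
@,@,,,
@,,,,,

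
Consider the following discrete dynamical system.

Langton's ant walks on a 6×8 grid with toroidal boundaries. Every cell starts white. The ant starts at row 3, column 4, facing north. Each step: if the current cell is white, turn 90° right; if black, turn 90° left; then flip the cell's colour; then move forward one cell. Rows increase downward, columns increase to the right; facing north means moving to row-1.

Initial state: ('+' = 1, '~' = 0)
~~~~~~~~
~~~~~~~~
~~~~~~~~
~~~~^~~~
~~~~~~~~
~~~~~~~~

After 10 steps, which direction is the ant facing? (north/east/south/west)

south

t=0: ~~~~~~~~
~~~~~~~~
~~~~~~~~
~~~~^~~~
~~~~~~~~
~~~~~~~~
t=1: ~~~~~~~~
~~~~~~~~
~~~~~~~~
~~~~+>~~
~~~~~~~~
~~~~~~~~
t=2: ~~~~~~~~
~~~~~~~~
~~~~~~~~
~~~~++~~
~~~~~v~~
~~~~~~~~
t=3: ~~~~~~~~
~~~~~~~~
~~~~~~~~
~~~~++~~
~~~~<+~~
~~~~~~~~
t=4: ~~~~~~~~
~~~~~~~~
~~~~~~~~
~~~~^+~~
~~~~++~~
~~~~~~~~
t=5: ~~~~~~~~
~~~~~~~~
~~~~~~~~
~~~<~+~~
~~~~++~~
~~~~~~~~
t=6: ~~~~~~~~
~~~~~~~~
~~~^~~~~
~~~+~+~~
~~~~++~~
~~~~~~~~
t=7: ~~~~~~~~
~~~~~~~~
~~~+>~~~
~~~+~+~~
~~~~++~~
~~~~~~~~
t=8: ~~~~~~~~
~~~~~~~~
~~~++~~~
~~~+v+~~
~~~~++~~
~~~~~~~~
t=9: ~~~~~~~~
~~~~~~~~
~~~++~~~
~~~<++~~
~~~~++~~
~~~~~~~~
t=10: ~~~~~~~~
~~~~~~~~
~~~++~~~
~~~~++~~
~~~v++~~
~~~~~~~~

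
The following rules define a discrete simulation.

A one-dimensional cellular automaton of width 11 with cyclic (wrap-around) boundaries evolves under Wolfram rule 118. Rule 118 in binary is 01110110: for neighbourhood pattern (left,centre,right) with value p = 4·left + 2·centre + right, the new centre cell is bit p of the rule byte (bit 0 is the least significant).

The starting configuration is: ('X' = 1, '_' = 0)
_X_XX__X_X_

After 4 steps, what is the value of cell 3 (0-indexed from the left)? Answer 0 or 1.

k=0  _X_XX__X_X_
k=1  XXX_XXXXXXX
k=2  __XX_______
k=3  _X_XX______
k=4  XXX_XX_____

0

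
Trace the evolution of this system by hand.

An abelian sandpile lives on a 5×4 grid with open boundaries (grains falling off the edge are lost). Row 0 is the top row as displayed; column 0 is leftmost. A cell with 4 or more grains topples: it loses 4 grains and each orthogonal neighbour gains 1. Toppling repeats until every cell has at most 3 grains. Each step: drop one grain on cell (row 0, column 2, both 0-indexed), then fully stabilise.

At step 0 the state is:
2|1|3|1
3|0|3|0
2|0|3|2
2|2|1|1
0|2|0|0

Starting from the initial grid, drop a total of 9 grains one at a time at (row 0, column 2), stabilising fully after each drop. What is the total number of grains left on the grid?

t=0: 2|1|3|1
3|0|3|0
2|0|3|2
2|2|1|1
0|2|0|0
t=1: 2|2|1|2
3|1|1|1
2|1|0|3
2|2|2|1
0|2|0|0
t=2: 2|2|2|2
3|1|1|1
2|1|0|3
2|2|2|1
0|2|0|0
t=3: 2|2|3|2
3|1|1|1
2|1|0|3
2|2|2|1
0|2|0|0
t=4: 2|3|0|3
3|1|2|1
2|1|0|3
2|2|2|1
0|2|0|0
t=5: 2|3|1|3
3|1|2|1
2|1|0|3
2|2|2|1
0|2|0|0
t=6: 2|3|2|3
3|1|2|1
2|1|0|3
2|2|2|1
0|2|0|0
t=7: 2|3|3|3
3|1|2|1
2|1|0|3
2|2|2|1
0|2|0|0
t=8: 3|0|2|0
3|2|3|2
2|1|0|3
2|2|2|1
0|2|0|0
t=9: 3|0|3|0
3|2|3|2
2|1|0|3
2|2|2|1
0|2|0|0

31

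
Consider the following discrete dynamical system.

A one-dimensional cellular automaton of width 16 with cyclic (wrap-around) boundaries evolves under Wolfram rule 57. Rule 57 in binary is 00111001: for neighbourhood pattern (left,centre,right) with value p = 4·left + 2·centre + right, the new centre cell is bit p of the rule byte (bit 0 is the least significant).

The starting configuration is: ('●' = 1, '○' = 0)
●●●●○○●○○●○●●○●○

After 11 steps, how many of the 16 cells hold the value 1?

8

k=0  ●●●●○○●○○●○●●○●○
k=1  ●○○○●○○●○○●●○●○●
k=2  ○●●○○●○○●○●○●○●●
k=3  ●●○●○○●○○●○●○●●○
k=4  ●○●○●○○●○○●○●●○●
k=5  ○●○●○●○○●○○●●○●●
k=6  ●○●○●○●○○●○●○●●○
k=7  ○●○●○●○●○○●○●●○●
k=8  ●○●○●○●○●○○●●○●○
k=9  ○●○●○●○●○●○●○●○●
k=10  ●○●○●○●○●○●○●○●○
k=11  ○●○●○●○●○●○●○●○●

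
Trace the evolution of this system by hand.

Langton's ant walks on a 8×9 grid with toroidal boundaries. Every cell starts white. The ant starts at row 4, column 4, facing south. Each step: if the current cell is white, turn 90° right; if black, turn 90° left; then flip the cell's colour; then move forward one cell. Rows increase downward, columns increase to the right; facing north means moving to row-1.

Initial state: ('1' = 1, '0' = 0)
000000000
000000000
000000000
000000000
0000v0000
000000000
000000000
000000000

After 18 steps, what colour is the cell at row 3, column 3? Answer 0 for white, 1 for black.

1

[0] 000000000
000000000
000000000
000000000
0000v0000
000000000
000000000
000000000
[1] 000000000
000000000
000000000
000000000
000<10000
000000000
000000000
000000000
[2] 000000000
000000000
000000000
000^00000
000110000
000000000
000000000
000000000
[3] 000000000
000000000
000000000
0001>0000
000110000
000000000
000000000
000000000
[4] 000000000
000000000
000000000
000110000
0001v0000
000000000
000000000
000000000
[5] 000000000
000000000
000000000
000110000
00010>000
000000000
000000000
000000000
[6] 000000000
000000000
000000000
000110000
000101000
00000v000
000000000
000000000
[7] 000000000
000000000
000000000
000110000
000101000
0000<1000
000000000
000000000
[8] 000000000
000000000
000000000
000110000
0001^1000
000011000
000000000
000000000
[9] 000000000
000000000
000000000
000110000
00011>000
000011000
000000000
000000000
[10] 000000000
000000000
000000000
00011^000
000110000
000011000
000000000
000000000
[11] 000000000
000000000
000000000
000111>00
000110000
000011000
000000000
000000000
[12] 000000000
000000000
000000000
000111100
000110v00
000011000
000000000
000000000
[13] 000000000
000000000
000000000
000111100
00011<100
000011000
000000000
000000000
[14] 000000000
000000000
000000000
00011^100
000111100
000011000
000000000
000000000
[15] 000000000
000000000
000000000
0001<0100
000111100
000011000
000000000
000000000
[16] 000000000
000000000
000000000
000100100
0001v1100
000011000
000000000
000000000
[17] 000000000
000000000
000000000
000100100
00010>100
000011000
000000000
000000000
[18] 000000000
000000000
000000000
00010^100
000100100
000011000
000000000
000000000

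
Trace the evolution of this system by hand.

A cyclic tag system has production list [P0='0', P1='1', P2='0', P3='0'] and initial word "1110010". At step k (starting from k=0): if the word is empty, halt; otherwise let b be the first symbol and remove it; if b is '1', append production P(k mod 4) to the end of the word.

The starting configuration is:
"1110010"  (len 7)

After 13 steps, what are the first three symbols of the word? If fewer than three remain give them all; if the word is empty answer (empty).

(empty)

gen 0: "1110010"  (len 7)
gen 1: "1100100"  (len 7)
gen 2: "1001001"  (len 7)
gen 3: "0010010"  (len 7)
gen 4: "010010"  (len 6)
gen 5: "10010"  (len 5)
gen 6: "00101"  (len 5)
gen 7: "0101"  (len 4)
gen 8: "101"  (len 3)
gen 9: "010"  (len 3)
gen 10: "10"  (len 2)
gen 11: "00"  (len 2)
gen 12: "0"  (len 1)
gen 13: (halted — word empty)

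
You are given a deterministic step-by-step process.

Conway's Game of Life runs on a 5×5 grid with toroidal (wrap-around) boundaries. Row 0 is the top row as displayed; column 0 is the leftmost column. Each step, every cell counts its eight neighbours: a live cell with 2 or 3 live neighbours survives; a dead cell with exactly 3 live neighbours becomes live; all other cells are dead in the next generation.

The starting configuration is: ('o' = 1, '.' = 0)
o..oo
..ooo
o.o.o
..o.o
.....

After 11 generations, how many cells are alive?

8

[0] o..oo
..ooo
o.o.o
..o.o
.....
[1] o.o..
..o..
o.o..
oo..o
o....
[2] .....
..oo.
o.ooo
....o
.....
[3] .....
.oo..
ooo..
o...o
.....
[4] .....
o.o..
..ooo
o...o
.....
[5] .....
.oo.o
..o..
o...o
.....
[6] .....
.ooo.
..o.o
.....
.....
[7] ..o..
.ooo.
.oo..
.....
.....
[8] .ooo.
...o.
.o.o.
.....
.....
[9] ..oo.
.o.oo
..o..
.....
..o..
[10] .o..o
.o..o
..oo.
.....
..oo.
[11] .o..o
.o..o
..oo.
.....
..oo.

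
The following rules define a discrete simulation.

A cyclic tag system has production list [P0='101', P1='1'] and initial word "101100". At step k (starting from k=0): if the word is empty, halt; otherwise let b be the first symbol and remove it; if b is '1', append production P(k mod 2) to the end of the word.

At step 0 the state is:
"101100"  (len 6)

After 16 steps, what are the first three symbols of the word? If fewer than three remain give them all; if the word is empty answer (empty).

step 0: "101100"  (len 6)
step 1: "01100101"  (len 8)
step 2: "1100101"  (len 7)
step 3: "100101101"  (len 9)
step 4: "001011011"  (len 9)
step 5: "01011011"  (len 8)
step 6: "1011011"  (len 7)
step 7: "011011101"  (len 9)
step 8: "11011101"  (len 8)
step 9: "1011101101"  (len 10)
step 10: "0111011011"  (len 10)
step 11: "111011011"  (len 9)
step 12: "110110111"  (len 9)
step 13: "10110111101"  (len 11)
step 14: "01101111011"  (len 11)
step 15: "1101111011"  (len 10)
step 16: "1011110111"  (len 10)

101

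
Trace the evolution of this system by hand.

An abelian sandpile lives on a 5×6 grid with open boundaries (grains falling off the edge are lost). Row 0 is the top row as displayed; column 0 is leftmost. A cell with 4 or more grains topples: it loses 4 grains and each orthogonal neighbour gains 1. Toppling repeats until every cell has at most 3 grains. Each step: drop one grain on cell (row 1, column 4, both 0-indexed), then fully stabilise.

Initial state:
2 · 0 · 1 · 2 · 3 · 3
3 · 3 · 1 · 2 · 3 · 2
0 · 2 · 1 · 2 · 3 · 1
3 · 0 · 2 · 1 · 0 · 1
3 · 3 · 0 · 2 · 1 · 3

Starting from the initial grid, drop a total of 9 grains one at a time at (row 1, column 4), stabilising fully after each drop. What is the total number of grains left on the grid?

54

gen 0: 2 · 0 · 1 · 2 · 3 · 3
3 · 3 · 1 · 2 · 3 · 2
0 · 2 · 1 · 2 · 3 · 1
3 · 0 · 2 · 1 · 0 · 1
3 · 3 · 0 · 2 · 1 · 3
gen 1: 2 · 0 · 1 · 3 · 1 · 1
3 · 3 · 1 · 3 · 3 · 0
0 · 2 · 1 · 3 · 0 · 3
3 · 0 · 2 · 1 · 1 · 1
3 · 3 · 0 · 2 · 1 · 3
gen 2: 2 · 0 · 2 · 0 · 3 · 1
3 · 3 · 2 · 2 · 1 · 1
0 · 2 · 2 · 0 · 2 · 3
3 · 0 · 2 · 2 · 1 · 1
3 · 3 · 0 · 2 · 1 · 3
gen 3: 2 · 0 · 2 · 0 · 3 · 1
3 · 3 · 2 · 2 · 2 · 1
0 · 2 · 2 · 0 · 2 · 3
3 · 0 · 2 · 2 · 1 · 1
3 · 3 · 0 · 2 · 1 · 3
gen 4: 2 · 0 · 2 · 0 · 3 · 1
3 · 3 · 2 · 2 · 3 · 1
0 · 2 · 2 · 0 · 2 · 3
3 · 0 · 2 · 2 · 1 · 1
3 · 3 · 0 · 2 · 1 · 3
gen 5: 2 · 0 · 2 · 1 · 0 · 2
3 · 3 · 2 · 3 · 1 · 2
0 · 2 · 2 · 0 · 3 · 3
3 · 0 · 2 · 2 · 1 · 1
3 · 3 · 0 · 2 · 1 · 3
gen 6: 2 · 0 · 2 · 1 · 0 · 2
3 · 3 · 2 · 3 · 2 · 2
0 · 2 · 2 · 0 · 3 · 3
3 · 0 · 2 · 2 · 1 · 1
3 · 3 · 0 · 2 · 1 · 3
gen 7: 2 · 0 · 2 · 1 · 0 · 2
3 · 3 · 2 · 3 · 3 · 2
0 · 2 · 2 · 0 · 3 · 3
3 · 0 · 2 · 2 · 1 · 1
3 · 3 · 0 · 2 · 1 · 3
gen 8: 2 · 0 · 2 · 2 · 1 · 3
3 · 3 · 3 · 0 · 3 · 0
0 · 2 · 2 · 2 · 1 · 1
3 · 0 · 2 · 2 · 2 · 2
3 · 3 · 0 · 2 · 1 · 3
gen 9: 2 · 0 · 2 · 2 · 2 · 3
3 · 3 · 3 · 1 · 0 · 1
0 · 2 · 2 · 2 · 2 · 1
3 · 0 · 2 · 2 · 2 · 2
3 · 3 · 0 · 2 · 1 · 3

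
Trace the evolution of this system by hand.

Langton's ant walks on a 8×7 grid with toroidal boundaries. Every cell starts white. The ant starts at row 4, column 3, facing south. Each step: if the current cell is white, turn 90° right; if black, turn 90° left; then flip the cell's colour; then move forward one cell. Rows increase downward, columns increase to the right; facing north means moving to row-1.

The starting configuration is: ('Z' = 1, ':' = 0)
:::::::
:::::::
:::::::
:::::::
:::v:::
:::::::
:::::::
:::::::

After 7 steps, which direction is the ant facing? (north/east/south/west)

west

[0] :::::::
:::::::
:::::::
:::::::
:::v:::
:::::::
:::::::
:::::::
[1] :::::::
:::::::
:::::::
:::::::
::<Z:::
:::::::
:::::::
:::::::
[2] :::::::
:::::::
:::::::
::^::::
::ZZ:::
:::::::
:::::::
:::::::
[3] :::::::
:::::::
:::::::
::Z>:::
::ZZ:::
:::::::
:::::::
:::::::
[4] :::::::
:::::::
:::::::
::ZZ:::
::Zv:::
:::::::
:::::::
:::::::
[5] :::::::
:::::::
:::::::
::ZZ:::
::Z:>::
:::::::
:::::::
:::::::
[6] :::::::
:::::::
:::::::
::ZZ:::
::Z:Z::
::::v::
:::::::
:::::::
[7] :::::::
:::::::
:::::::
::ZZ:::
::Z:Z::
:::<Z::
:::::::
:::::::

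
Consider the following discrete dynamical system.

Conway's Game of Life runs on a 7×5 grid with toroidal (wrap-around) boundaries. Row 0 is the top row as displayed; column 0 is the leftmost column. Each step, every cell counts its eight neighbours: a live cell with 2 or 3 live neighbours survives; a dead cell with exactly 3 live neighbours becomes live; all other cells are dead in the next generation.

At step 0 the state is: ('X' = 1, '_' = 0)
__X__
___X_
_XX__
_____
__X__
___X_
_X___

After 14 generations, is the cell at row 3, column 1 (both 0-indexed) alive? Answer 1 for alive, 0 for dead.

t=0: __X__
___X_
_XX__
_____
__X__
___X_
_X___
t=1: __X__
_X_X_
__X__
_XX__
_____
__X__
__X__
t=2: _XXX_
_X_X_
___X_
_XX__
_XX__
_____
_XXX_
t=3: X___X
_X_XX
_X_X_
_X_X_
_XX__
___X_
_X_X_
t=4: _X___
_X_X_
_X_X_
XX_X_
_X_X_
_X_X_
X_XX_
t=5: XX_XX
XX___
_X_X_
XX_X_
_X_X_
XX_X_
X__XX
t=6: ___X_
___X_
_____
XX_X_
___X_
_X_X_
_____
t=7: _____
_____
__X_X
__X_X
XX_X_
__X__
__X__
t=8: _____
_____
_____
__X_X
XX_XX
__XX_
_____
t=9: _____
_____
_____
_XX_X
XX___
XXXX_
_____
t=10: _____
_____
_____
_XX__
_____
X_X_X
_XX__
t=11: _____
_____
_____
_____
X_XX_
X_XX_
XXXX_
t=12: _XX__
_____
_____
_____
__XX_
X____
X__X_
t=13: _XX__
_____
_____
_____
_____
_XXX_
X_X_X
t=14: XXXX_
_____
_____
_____
__X__
XXXXX
X___X

0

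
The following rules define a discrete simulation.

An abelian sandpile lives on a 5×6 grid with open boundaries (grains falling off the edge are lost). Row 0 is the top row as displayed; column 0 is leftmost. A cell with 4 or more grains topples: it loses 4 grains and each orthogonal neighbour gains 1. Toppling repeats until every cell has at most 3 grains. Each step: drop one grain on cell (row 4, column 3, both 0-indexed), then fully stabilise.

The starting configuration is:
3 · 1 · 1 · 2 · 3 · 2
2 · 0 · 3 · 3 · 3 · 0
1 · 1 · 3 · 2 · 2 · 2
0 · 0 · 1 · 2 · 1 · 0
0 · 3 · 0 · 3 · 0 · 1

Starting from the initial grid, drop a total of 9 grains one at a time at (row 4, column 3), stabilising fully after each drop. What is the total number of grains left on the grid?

k=0  3 · 1 · 1 · 2 · 3 · 2
2 · 0 · 3 · 3 · 3 · 0
1 · 1 · 3 · 2 · 2 · 2
0 · 0 · 1 · 2 · 1 · 0
0 · 3 · 0 · 3 · 0 · 1
k=1  3 · 1 · 1 · 2 · 3 · 2
2 · 0 · 3 · 3 · 3 · 0
1 · 1 · 3 · 2 · 2 · 2
0 · 0 · 1 · 3 · 1 · 0
0 · 3 · 1 · 0 · 1 · 1
k=2  3 · 1 · 1 · 2 · 3 · 2
2 · 0 · 3 · 3 · 3 · 0
1 · 1 · 3 · 2 · 2 · 2
0 · 0 · 1 · 3 · 1 · 0
0 · 3 · 1 · 1 · 1 · 1
k=3  3 · 1 · 1 · 2 · 3 · 2
2 · 0 · 3 · 3 · 3 · 0
1 · 1 · 3 · 2 · 2 · 2
0 · 0 · 1 · 3 · 1 · 0
0 · 3 · 1 · 2 · 1 · 1
k=4  3 · 1 · 1 · 2 · 3 · 2
2 · 0 · 3 · 3 · 3 · 0
1 · 1 · 3 · 2 · 2 · 2
0 · 0 · 1 · 3 · 1 · 0
0 · 3 · 1 · 3 · 1 · 1
k=5  3 · 1 · 1 · 2 · 3 · 2
2 · 0 · 3 · 3 · 3 · 0
1 · 1 · 3 · 3 · 2 · 2
0 · 0 · 2 · 0 · 2 · 0
0 · 3 · 2 · 1 · 2 · 1
k=6  3 · 1 · 1 · 2 · 3 · 2
2 · 0 · 3 · 3 · 3 · 0
1 · 1 · 3 · 3 · 2 · 2
0 · 0 · 2 · 0 · 2 · 0
0 · 3 · 2 · 2 · 2 · 1
k=7  3 · 1 · 1 · 2 · 3 · 2
2 · 0 · 3 · 3 · 3 · 0
1 · 1 · 3 · 3 · 2 · 2
0 · 0 · 2 · 0 · 2 · 0
0 · 3 · 2 · 3 · 2 · 1
k=8  3 · 1 · 1 · 2 · 3 · 2
2 · 0 · 3 · 3 · 3 · 0
1 · 1 · 3 · 3 · 2 · 2
0 · 0 · 2 · 1 · 2 · 0
0 · 3 · 3 · 0 · 3 · 1
k=9  3 · 1 · 1 · 2 · 3 · 2
2 · 0 · 3 · 3 · 3 · 0
1 · 1 · 3 · 3 · 2 · 2
0 · 0 · 2 · 1 · 2 · 0
0 · 3 · 3 · 1 · 3 · 1

51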